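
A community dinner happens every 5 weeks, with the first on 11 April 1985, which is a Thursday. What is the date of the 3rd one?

The 3rd occurrence is 2 intervals after the first: 2 × 35 = 70 days after 11 April 1985.
April has 30 days — 19 days to the end of April leaves 51.
May has 31 days (20 left).
20 days into June → 20 June 1985.

20 June 1985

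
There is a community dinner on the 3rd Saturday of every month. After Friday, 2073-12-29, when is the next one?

December 2073 starts on a Friday; its first Saturday is the 2nd, so the 3rd Saturday is the 16th — 2073-12-16.
That is not after 2073-12-29, so look at January 2074.
January 2074 starts on a Monday; its first Saturday is the 6th, so the 3rd Saturday is the 20th — 2074-01-20.

2074-01-20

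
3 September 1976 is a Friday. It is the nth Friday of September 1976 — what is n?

1st

Day 3 falls in week ⌈3/7⌉ of the month.
Days 1–7 hold the 1st Friday, 8–14 the 2nd, 15–21 the 3rd, 22–28 the 4th, 29–31 the 5th.
3 is in the range for the 1st.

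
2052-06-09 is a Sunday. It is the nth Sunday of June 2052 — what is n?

Day 9 falls in week ⌈9/7⌉ of the month.
Days 1–7 hold the 1st Sunday, 8–14 the 2nd, 15–21 the 3rd, 22–28 the 4th, 29–31 the 5th.
9 is in the range for the 2nd.

2nd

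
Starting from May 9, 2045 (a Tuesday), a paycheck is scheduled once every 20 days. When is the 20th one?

The 20th occurrence is 19 intervals after the first: 19 × 20 = 380 days after May 9, 2045.
May has 31 days — 22 days to the end of May leaves 358.
Jun has 30 days (328 left).
Jul has 31 days (297 left).
Aug has 31 days (266 left).
Sep has 30 days (236 left).
Oct has 31 days (205 left).
Nov has 30 days (175 left).
Dec has 31 days (144 left).
Jan has 31 days (113 left).
Feb has 28 days (85 left).
Mar has 31 days (54 left).
Apr has 30 days (24 left).
24 days into May → May 24, 2046.

May 24, 2046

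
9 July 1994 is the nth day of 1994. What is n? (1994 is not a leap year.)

Days in months before July: 31 + 28 + 31 + 30 + 31 + 30 = 181.
Plus 9 days into July → day 190.

190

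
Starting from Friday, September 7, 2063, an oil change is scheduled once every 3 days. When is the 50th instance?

The 50th occurrence is 49 intervals after the first: 49 × 3 = 147 days after September 7, 2063.
September has 30 days — 23 days to the end of September leaves 124.
October has 31 days (93 left).
November has 30 days (63 left).
December has 31 days (32 left).
January has 31 days (1 left).
1 day into February → February 1, 2064.

February 1, 2064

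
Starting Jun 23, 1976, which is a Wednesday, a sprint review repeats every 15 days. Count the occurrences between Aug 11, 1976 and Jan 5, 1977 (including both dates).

Occurrences land 15·i days after Jun 23, 1976 for i = 0, 1, 2, …
Aug 11, 1976 is 49 days after the start; 49 ÷ 15 = 3 remainder 4; since the remainder is 4, round up to i = 4. First occurrence in the window: #5 on Aug 22, 1976 (4×15 = 60 days in).
Jan 5, 1977 is 196 days after the start; 196 ÷ 15 = 13 remainder 1. Last occurrence in the window: #14 on Jan 4, 1977.
Occurrences #5 through #14: 10 in total.

10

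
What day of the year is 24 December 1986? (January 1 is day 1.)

Days in months before December: 31 + 28 + 31 + 30 + 31 + 30 + 31 + 31 + 30 + 31 + 30 = 334.
Plus 24 days into December → day 358.

358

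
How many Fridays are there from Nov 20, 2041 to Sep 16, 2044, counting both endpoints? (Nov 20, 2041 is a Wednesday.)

Nov 20, 2041 is a Wednesday; the first Friday on or after it is Nov 22, 2041 (2 days later).
From Nov 22, 2041 to Sep 16, 2044: 39 + 365 + 365 + 260 = 1029 days (rest of 2041, 2042, 2043, to Sep 16, 2044 in 2044).
1029 ÷ 7 = 147 full weeks with remainder 0, so 147 more Fridays after the first → 148.

148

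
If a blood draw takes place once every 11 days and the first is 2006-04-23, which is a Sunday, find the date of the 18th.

The 18th occurrence is 17 intervals after the first: 17 × 11 = 187 days after 2006-04-23.
April has 30 days — 7 days to the end of April leaves 180.
May has 31 days (149 left).
June has 30 days (119 left).
July has 31 days (88 left).
August has 31 days (57 left).
September has 30 days (27 left).
27 days into October → 2006-10-27.

2006-10-27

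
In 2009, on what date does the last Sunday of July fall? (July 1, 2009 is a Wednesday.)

2009-07-26

July 2009 begins on a Wednesday, so the first Sunday is July 5 (4 days later).
July 2009 has 31 days. Adding weeks: 5, 12, 19, 26 — the last one ≤ 31 is the 26th.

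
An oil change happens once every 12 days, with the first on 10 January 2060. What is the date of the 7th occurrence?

22 March 2060

The 7th occurrence is 6 intervals after the first: 6 × 12 = 72 days after 10 January 2060.
January has 31 days — 21 days to the end of January leaves 51.
February has 29 days (22 left).
22 days into March → 22 March 2060.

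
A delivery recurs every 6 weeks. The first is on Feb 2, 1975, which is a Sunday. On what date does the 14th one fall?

Aug 1, 1976

The 14th occurrence is 13 intervals after the first: 13 × 42 = 546 days after Feb 2, 1975.
Feb has 28 days — 26 days to the end of Feb leaves 520.
From end of Feb to end of 1975 is 306 days (214 left).
Jan has 31 days (183 left).
Feb has 29 days (154 left).
Mar has 31 days (123 left).
Apr has 30 days (93 left).
May has 31 days (62 left).
Jun has 30 days (32 left).
Jul has 31 days (1 left).
1 day into Aug → Aug 1, 1976.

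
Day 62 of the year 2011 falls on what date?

January has 31 days (62 − 31 = 31 remain).
February has 28 days (31 − 28 = 3 remain).
3 into March → March 3.

3 March 2011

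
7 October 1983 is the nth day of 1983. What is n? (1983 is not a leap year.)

280

Days in months before October: 31 + 28 + 31 + 30 + 31 + 30 + 31 + 31 + 30 = 273.
Plus 7 days into October → day 280.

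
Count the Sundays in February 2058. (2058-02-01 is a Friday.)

4

2058-02-01 is a Friday; the first Sunday on or after it is 2058-02-03 (2 days later).
From 2058-02-03 to 2058-02-28 is 28 − 3 = 25 days.
25 ÷ 7 = 3 full weeks with remainder 4, so 3 more Sundays after the first → 4.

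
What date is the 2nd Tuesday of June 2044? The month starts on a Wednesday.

June 2044 begins on a Wednesday, so the first Tuesday is June 7 (6 days later).
The 2nd Tuesday is 1 weeks later: 7 + 7 = 14.

14 June 2044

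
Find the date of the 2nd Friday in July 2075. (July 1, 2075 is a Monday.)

12 July 2075

July 2075 begins on a Monday, so the first Friday is July 5 (4 days later).
The 2nd Friday is 1 weeks later: 5 + 7 = 12.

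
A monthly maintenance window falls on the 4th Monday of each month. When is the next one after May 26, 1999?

June 28, 1999

May 1999 starts on a Saturday; its first Monday is the 3rd, so the 4th Monday is the 24th — May 24, 1999.
That is not after May 26, 1999, so look at June 1999.
June 1999 starts on a Tuesday; its first Monday is the 7th, so the 4th Monday is the 28th — June 28, 1999.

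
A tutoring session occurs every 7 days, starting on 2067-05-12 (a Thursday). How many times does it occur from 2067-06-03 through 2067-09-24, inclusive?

Occurrences land 7·i days after 2067-05-12 for i = 0, 1, 2, …
2067-06-03 is 22 days after the start; 22 ÷ 7 = 3 remainder 1; since the remainder is 1, round up to i = 4. First occurrence in the window: #5 on 2067-06-09 (4×7 = 28 days in).
2067-09-24 is 135 days after the start; 135 ÷ 7 = 19 remainder 2. Last occurrence in the window: #20 on 2067-09-22.
Occurrences #5 through #20: 16 in total.

16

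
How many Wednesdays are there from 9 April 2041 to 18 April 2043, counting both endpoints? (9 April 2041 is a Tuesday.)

9 April 2041 is a Tuesday; the first Wednesday on or after it is 10 April 2041 (1 day later).
From 10 April 2041 to 18 April 2043: 265 + 365 + 108 = 738 days (rest of 2041, 2042, to 18 April 2043 in 2043).
738 ÷ 7 = 105 full weeks with remainder 3, so 105 more Wednesdays after the first → 106.

106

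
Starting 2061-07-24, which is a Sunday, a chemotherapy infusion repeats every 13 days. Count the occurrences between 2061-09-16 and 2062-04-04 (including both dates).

15

Occurrences land 13·i days after 2061-07-24 for i = 0, 1, 2, …
2061-09-16 is 54 days after the start; 54 ÷ 13 = 4 remainder 2; since the remainder is 2, round up to i = 5. First occurrence in the window: #6 on 2061-09-27 (5×13 = 65 days in).
2062-04-04 is 254 days after the start; 254 ÷ 13 = 19 remainder 7. Last occurrence in the window: #20 on 2062-03-28.
Occurrences #6 through #20: 15 in total.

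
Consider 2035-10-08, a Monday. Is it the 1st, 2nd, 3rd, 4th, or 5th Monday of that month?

Day 8 falls in week ⌈8/7⌉ of the month.
Days 1–7 hold the 1st Monday, 8–14 the 2nd, 15–21 the 3rd, 22–28 the 4th, 29–31 the 5th.
8 is in the range for the 2nd.

2nd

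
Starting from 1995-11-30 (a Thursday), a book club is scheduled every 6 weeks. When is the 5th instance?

The 5th occurrence is 4 intervals after the first: 4 × 42 = 168 days after 1995-11-30.
November has 30 days — 0 days to the end of November leaves 168.
December has 31 days (137 left).
January has 31 days (106 left).
February has 29 days (77 left).
March has 31 days (46 left).
April has 30 days (16 left).
16 days into May → 1996-05-16.

1996-05-16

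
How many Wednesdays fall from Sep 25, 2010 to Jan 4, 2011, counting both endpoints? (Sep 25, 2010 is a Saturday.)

14

Sep 25, 2010 is a Saturday; the first Wednesday on or after it is Sep 29, 2010 (4 days later).
From Sep 29, 2010 to Jan 4, 2011: 1 + 31 + 30 + 31 + 4 = 97 days (rest of Sep, Oct, Nov, Dec, Jan).
97 ÷ 7 = 13 full weeks with remainder 6, so 13 more Wednesdays after the first → 14.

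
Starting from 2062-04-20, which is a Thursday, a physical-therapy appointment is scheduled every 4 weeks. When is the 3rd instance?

The 3rd occurrence is 2 intervals after the first: 2 × 28 = 56 days after 2062-04-20.
April has 30 days — 10 days to the end of April leaves 46.
May has 31 days (15 left).
15 days into June → 2062-06-15.

2062-06-15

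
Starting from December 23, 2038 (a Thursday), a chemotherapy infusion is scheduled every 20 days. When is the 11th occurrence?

July 11, 2039

The 11th occurrence is 10 intervals after the first: 10 × 20 = 200 days after December 23, 2038.
December has 31 days — 8 days to the end of December leaves 192.
January has 31 days (161 left).
February has 28 days (133 left).
March has 31 days (102 left).
April has 30 days (72 left).
May has 31 days (41 left).
June has 30 days (11 left).
11 days into July → July 11, 2039.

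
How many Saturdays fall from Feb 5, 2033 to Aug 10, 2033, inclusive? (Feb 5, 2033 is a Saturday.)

27

Feb 5, 2033 is a Saturday; the first Saturday on or after it is Feb 5, 2033.
From Feb 5, 2033 to Aug 10, 2033: 23 + 31 + 30 + 31 + 30 + 31 + 10 = 186 days (rest of Feb, Mar, Apr, May, Jun, Jul, Aug).
186 ÷ 7 = 26 full weeks with remainder 4, so 26 more Saturdays after the first → 27.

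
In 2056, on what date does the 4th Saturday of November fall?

The first Saturday of November 2056 is November 4.
The 4th Saturday is 3 weeks later: 4 + 21 = 25.

25 November 2056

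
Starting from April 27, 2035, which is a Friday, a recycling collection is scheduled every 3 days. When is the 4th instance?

May 6, 2035

The 4th occurrence is 3 intervals after the first: 3 × 3 = 9 days after April 27, 2035.
April has 30 days — 3 days to the end of April leaves 6.
6 days into May → May 6, 2035.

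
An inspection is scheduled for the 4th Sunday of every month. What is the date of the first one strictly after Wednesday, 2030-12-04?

2030-12-22

December 2030 starts on a Sunday; its first Sunday is the 1st, so the 4th Sunday is the 22nd — 2030-12-22.
2030-12-22 is after 2030-12-04, so that is the next one.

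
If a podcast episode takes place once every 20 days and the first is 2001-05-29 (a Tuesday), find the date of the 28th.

2002-11-20

The 28th occurrence is 27 intervals after the first: 27 × 20 = 540 days after 2001-05-29.
May has 31 days — 2 days to the end of May leaves 538.
From end of May to end of 2001 is 214 days (324 left).
January has 31 days (293 left).
February has 28 days (265 left).
March has 31 days (234 left).
April has 30 days (204 left).
May has 31 days (173 left).
June has 30 days (143 left).
July has 31 days (112 left).
August has 31 days (81 left).
September has 30 days (51 left).
October has 31 days (20 left).
20 days into November → 2002-11-20.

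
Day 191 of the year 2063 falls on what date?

10 July 2063

January has 31 days (191 − 31 = 160 remain).
February has 28 days (160 − 28 = 132 remain).
March has 31 days (132 − 31 = 101 remain).
April has 30 days (101 − 30 = 71 remain).
May has 31 days (71 − 31 = 40 remain).
June has 30 days (40 − 30 = 10 remain).
10 into July → July 10.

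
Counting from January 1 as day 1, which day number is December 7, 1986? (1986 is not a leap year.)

341

Days in months before December: 31 + 28 + 31 + 30 + 31 + 30 + 31 + 31 + 30 + 31 + 30 = 334.
Plus 7 days into December → day 341.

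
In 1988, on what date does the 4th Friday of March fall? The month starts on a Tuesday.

25 March 1988

March 1988 begins on a Tuesday, so the first Friday is March 4 (3 days later).
The 4th Friday is 3 weeks later: 4 + 21 = 25.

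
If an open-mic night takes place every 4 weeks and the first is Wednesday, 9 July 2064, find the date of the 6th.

The 6th occurrence is 5 intervals after the first: 5 × 28 = 140 days after 9 July 2064.
July has 31 days — 22 days to the end of July leaves 118.
August has 31 days (87 left).
September has 30 days (57 left).
October has 31 days (26 left).
26 days into November → 26 November 2064.

26 November 2064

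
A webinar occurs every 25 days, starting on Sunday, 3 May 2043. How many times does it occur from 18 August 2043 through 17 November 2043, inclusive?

Occurrences land 25·i days after 3 May 2043 for i = 0, 1, 2, …
18 August 2043 is 107 days after the start; 107 ÷ 25 = 4 remainder 7; since the remainder is 7, round up to i = 5. First occurrence in the window: #6 on 5 September 2043 (5×25 = 125 days in).
17 November 2043 is 198 days after the start; 198 ÷ 25 = 7 remainder 23. Last occurrence in the window: #8 on 25 October 2043.
Occurrences #6 through #8: 3 in total.

3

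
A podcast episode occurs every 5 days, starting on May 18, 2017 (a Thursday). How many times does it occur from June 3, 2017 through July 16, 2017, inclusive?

8

Occurrences land 5·i days after May 18, 2017 for i = 0, 1, 2, …
June 3, 2017 is 16 days after the start; 16 ÷ 5 = 3 remainder 1; since the remainder is 1, round up to i = 4. First occurrence in the window: #5 on June 7, 2017 (4×5 = 20 days in).
July 16, 2017 is 59 days after the start; 59 ÷ 5 = 11 remainder 4. Last occurrence in the window: #12 on July 12, 2017.
Occurrences #5 through #12: 8 in total.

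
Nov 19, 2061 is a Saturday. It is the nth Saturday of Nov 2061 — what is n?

Day 19 falls in week ⌈19/7⌉ of the month.
Days 1–7 hold the 1st Saturday, 8–14 the 2nd, 15–21 the 3rd, 22–28 the 4th, 29–31 the 5th.
19 is in the range for the 3rd.

3rd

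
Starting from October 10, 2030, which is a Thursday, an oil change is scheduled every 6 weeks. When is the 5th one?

The 5th occurrence is 4 intervals after the first: 4 × 42 = 168 days after October 10, 2030.
October has 31 days — 21 days to the end of October leaves 147.
November has 30 days (117 left).
December has 31 days (86 left).
January has 31 days (55 left).
February has 28 days (27 left).
27 days into March → March 27, 2031.

March 27, 2031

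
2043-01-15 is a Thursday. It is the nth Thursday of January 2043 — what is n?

Day 15 falls in week ⌈15/7⌉ of the month.
Days 1–7 hold the 1st Thursday, 8–14 the 2nd, 15–21 the 3rd, 22–28 the 4th, 29–31 the 5th.
15 is in the range for the 3rd.

3rd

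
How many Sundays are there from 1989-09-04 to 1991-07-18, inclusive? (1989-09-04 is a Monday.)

1989-09-04 is a Monday; the first Sunday on or after it is 1989-09-10 (6 days later).
From 1989-09-10 to 1991-07-18: 112 + 365 + 199 = 676 days (rest of 1989, 1990, to 1991-07-18 in 1991).
676 ÷ 7 = 96 full weeks with remainder 4, so 96 more Sundays after the first → 97.

97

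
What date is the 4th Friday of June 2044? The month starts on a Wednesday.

June 24, 2044

June 2044 begins on a Wednesday, so the first Friday is June 3 (2 days later).
The 4th Friday is 3 weeks later: 3 + 21 = 24.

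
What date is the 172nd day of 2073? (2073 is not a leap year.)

January has 31 days (172 − 31 = 141 remain).
February has 28 days (141 − 28 = 113 remain).
March has 31 days (113 − 31 = 82 remain).
April has 30 days (82 − 30 = 52 remain).
May has 31 days (52 − 31 = 21 remain).
21 into June → June 21.

21 June 2073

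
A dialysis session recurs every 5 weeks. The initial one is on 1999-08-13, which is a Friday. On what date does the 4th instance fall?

The 4th occurrence is 3 intervals after the first: 3 × 35 = 105 days after 1999-08-13.
August has 31 days — 18 days to the end of August leaves 87.
September has 30 days (57 left).
October has 31 days (26 left).
26 days into November → 1999-11-26.

1999-11-26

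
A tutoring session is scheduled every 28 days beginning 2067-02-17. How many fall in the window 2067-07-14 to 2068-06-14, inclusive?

12

Occurrences land 28·i days after 2067-02-17 for i = 0, 1, 2, …
2067-07-14 is 147 days after the start; 147 ÷ 28 = 5 remainder 7; since the remainder is 7, round up to i = 6. First occurrence in the window: #7 on 2067-08-04 (6×28 = 168 days in).
2068-06-14 is 483 days after the start; 483 ÷ 28 = 17 remainder 7. Last occurrence in the window: #18 on 2068-06-07.
Occurrences #7 through #18: 12 in total.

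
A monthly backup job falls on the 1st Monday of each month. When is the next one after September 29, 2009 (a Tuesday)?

September 2009 starts on a Tuesday, so its 1st Monday is September 7, 2009 (6 days in).
That is not after September 29, 2009, so look at October 2009.
October 2009 starts on a Thursday, so its 1st Monday is October 5, 2009 (4 days in).

October 5, 2009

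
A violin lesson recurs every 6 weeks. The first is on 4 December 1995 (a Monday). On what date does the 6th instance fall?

The 6th occurrence is 5 intervals after the first: 5 × 42 = 210 days after 4 December 1995.
December has 31 days — 27 days to the end of December leaves 183.
January has 31 days (152 left).
February has 29 days (123 left).
March has 31 days (92 left).
April has 30 days (62 left).
May has 31 days (31 left).
June has 30 days (1 left).
1 day into July → 1 July 1996.

1 July 1996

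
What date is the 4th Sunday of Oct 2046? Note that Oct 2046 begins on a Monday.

Oct 2046 begins on a Monday, so the first Sunday is Oct 7 (6 days later).
The 4th Sunday is 3 weeks later: 7 + 21 = 28.

Oct 28, 2046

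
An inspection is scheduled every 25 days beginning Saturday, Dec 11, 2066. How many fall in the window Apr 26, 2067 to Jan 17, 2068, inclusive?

Occurrences land 25·i days after Dec 11, 2066 for i = 0, 1, 2, …
Apr 26, 2067 is 136 days after the start; 136 ÷ 25 = 5 remainder 11; since the remainder is 11, round up to i = 6. First occurrence in the window: #7 on May 10, 2067 (6×25 = 150 days in).
Jan 17, 2068 is 402 days after the start; 402 ÷ 25 = 16 remainder 2. Last occurrence in the window: #17 on Jan 15, 2068.
Occurrences #7 through #17: 11 in total.

11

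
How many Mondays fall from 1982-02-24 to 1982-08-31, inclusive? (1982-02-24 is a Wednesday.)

27

1982-02-24 is a Wednesday; the first Monday on or after it is 1982-03-01 (5 days later).
From 1982-03-01 to 1982-08-31: 30 + 30 + 31 + 30 + 31 + 31 = 183 days (rest of March, April, May, June, July, August).
183 ÷ 7 = 26 full weeks with remainder 1, so 26 more Mondays after the first → 27.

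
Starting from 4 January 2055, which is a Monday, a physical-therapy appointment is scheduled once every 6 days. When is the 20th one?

28 April 2055

The 20th occurrence is 19 intervals after the first: 19 × 6 = 114 days after 4 January 2055.
January has 31 days — 27 days to the end of January leaves 87.
February has 28 days (59 left).
March has 31 days (28 left).
28 days into April → 28 April 2055.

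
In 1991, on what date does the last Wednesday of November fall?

November 27, 1991

November 1991 begins on a Friday, so the first Wednesday is November 6 (5 days later).
November 1991 has 30 days. Adding weeks: 6, 13, 20, 27 — the last one ≤ 30 is the 27th.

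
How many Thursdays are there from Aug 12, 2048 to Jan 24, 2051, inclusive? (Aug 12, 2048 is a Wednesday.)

Aug 12, 2048 is a Wednesday; the first Thursday on or after it is Aug 13, 2048 (1 day later).
From Aug 13, 2048 to Jan 24, 2051: 140 + 365 + 365 + 24 = 894 days (rest of 2048, 2049, 2050, to Jan 24, 2051 in 2051).
894 ÷ 7 = 127 full weeks with remainder 5, so 127 more Thursdays after the first → 128.

128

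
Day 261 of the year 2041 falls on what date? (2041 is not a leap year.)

Sep 18, 2041

Jan has 31 days (261 − 31 = 230 remain).
Feb has 28 days (230 − 28 = 202 remain).
Mar has 31 days (202 − 31 = 171 remain).
Apr has 30 days (171 − 30 = 141 remain).
May has 31 days (141 − 31 = 110 remain).
Jun has 30 days (110 − 30 = 80 remain).
Jul has 31 days (80 − 31 = 49 remain).
Aug has 31 days (49 − 31 = 18 remain).
18 into Sep → Sep 18.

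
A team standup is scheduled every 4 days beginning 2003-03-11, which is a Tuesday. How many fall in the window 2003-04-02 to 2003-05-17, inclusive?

11

Occurrences land 4·i days after 2003-03-11 for i = 0, 1, 2, …
2003-04-02 is 22 days after the start; 22 ÷ 4 = 5 remainder 2; since the remainder is 2, round up to i = 6. First occurrence in the window: #7 on 2003-04-04 (6×4 = 24 days in).
2003-05-17 is 67 days after the start; 67 ÷ 4 = 16 remainder 3. Last occurrence in the window: #17 on 2003-05-14.
Occurrences #7 through #17: 11 in total.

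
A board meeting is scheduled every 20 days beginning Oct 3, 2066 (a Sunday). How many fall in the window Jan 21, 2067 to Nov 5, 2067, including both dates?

14

Occurrences land 20·i days after Oct 3, 2066 for i = 0, 1, 2, …
Jan 21, 2067 is 110 days after the start; 110 ÷ 20 = 5 remainder 10; since the remainder is 10, round up to i = 6. First occurrence in the window: #7 on Jan 31, 2067 (6×20 = 120 days in).
Nov 5, 2067 is 398 days after the start; 398 ÷ 20 = 19 remainder 18. Last occurrence in the window: #20 on Oct 18, 2067.
Occurrences #7 through #20: 14 in total.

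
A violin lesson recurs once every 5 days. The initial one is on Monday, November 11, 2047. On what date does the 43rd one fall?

The 43rd occurrence is 42 intervals after the first: 42 × 5 = 210 days after November 11, 2047.
November has 30 days — 19 days to the end of November leaves 191.
December has 31 days (160 left).
January has 31 days (129 left).
February has 29 days (100 left).
March has 31 days (69 left).
April has 30 days (39 left).
May has 31 days (8 left).
8 days into June → June 8, 2048.

June 8, 2048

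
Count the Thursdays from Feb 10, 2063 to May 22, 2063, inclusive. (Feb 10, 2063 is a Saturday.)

Feb 10, 2063 is a Saturday; the first Thursday on or after it is Feb 15, 2063 (5 days later).
From Feb 15, 2063 to May 22, 2063: 13 + 31 + 30 + 22 = 96 days (rest of Feb, Mar, Apr, May).
96 ÷ 7 = 13 full weeks with remainder 5, so 13 more Thursdays after the first → 14.

14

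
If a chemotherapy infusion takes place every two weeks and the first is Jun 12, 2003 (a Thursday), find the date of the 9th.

The 9th occurrence is 8 intervals after the first: 8 × 14 = 112 days after Jun 12, 2003.
Jun has 30 days — 18 days to the end of Jun leaves 94.
Jul has 31 days (63 left).
Aug has 31 days (32 left).
Sep has 30 days (2 left).
2 days into Oct → Oct 2, 2003.

Oct 2, 2003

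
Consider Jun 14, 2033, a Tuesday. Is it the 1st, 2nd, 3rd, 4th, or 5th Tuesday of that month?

2nd

Day 14 falls in week ⌈14/7⌉ of the month.
Days 1–7 hold the 1st Tuesday, 8–14 the 2nd, 15–21 the 3rd, 22–28 the 4th, 29–31 the 5th.
14 is in the range for the 2nd.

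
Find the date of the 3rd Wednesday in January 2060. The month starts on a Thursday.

January 2060 begins on a Thursday, so the first Wednesday is January 7 (6 days later).
The 3rd Wednesday is 2 weeks later: 7 + 14 = 21.

January 21, 2060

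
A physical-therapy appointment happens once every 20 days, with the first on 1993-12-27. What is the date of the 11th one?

The 11th occurrence is 10 intervals after the first: 10 × 20 = 200 days after 1993-12-27.
December has 31 days — 4 days to the end of December leaves 196.
January has 31 days (165 left).
February has 28 days (137 left).
March has 31 days (106 left).
April has 30 days (76 left).
May has 31 days (45 left).
June has 30 days (15 left).
15 days into July → 1994-07-15.

1994-07-15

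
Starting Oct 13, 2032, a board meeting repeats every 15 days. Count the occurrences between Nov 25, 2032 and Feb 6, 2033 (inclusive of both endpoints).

Occurrences land 15·i days after Oct 13, 2032 for i = 0, 1, 2, …
Nov 25, 2032 is 43 days after the start; 43 ÷ 15 = 2 remainder 13; since the remainder is 13, round up to i = 3. First occurrence in the window: #4 on Nov 27, 2032 (3×15 = 45 days in).
Feb 6, 2033 is 116 days after the start; 116 ÷ 15 = 7 remainder 11. Last occurrence in the window: #8 on Jan 26, 2033.
Occurrences #4 through #8: 5 in total.

5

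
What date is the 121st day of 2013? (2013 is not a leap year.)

January has 31 days (121 − 31 = 90 remain).
February has 28 days (90 − 28 = 62 remain).
March has 31 days (62 − 31 = 31 remain).
April has 30 days (31 − 30 = 1 remain).
1 into May → May 1.

1 May 2013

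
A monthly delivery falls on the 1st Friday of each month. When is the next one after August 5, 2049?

August 2049 starts on a Sunday, so its 1st Friday is August 6, 2049 (5 days in).
August 6, 2049 is after August 5, 2049, so that is the next one.

August 6, 2049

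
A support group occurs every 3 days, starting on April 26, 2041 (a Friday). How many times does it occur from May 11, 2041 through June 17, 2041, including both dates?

13

Occurrences land 3·i days after April 26, 2041 for i = 0, 1, 2, …
May 11, 2041 is 15 days after the start; 15 ÷ 3 = 5 remainder 0. First occurrence in the window: #6 on May 11, 2041 (5×3 = 15 days in).
June 17, 2041 is 52 days after the start; 52 ÷ 3 = 17 remainder 1. Last occurrence in the window: #18 on June 16, 2041.
Occurrences #6 through #18: 13 in total.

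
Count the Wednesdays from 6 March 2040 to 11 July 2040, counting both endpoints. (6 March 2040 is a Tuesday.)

6 March 2040 is a Tuesday; the first Wednesday on or after it is 7 March 2040 (1 day later).
From 7 March 2040 to 11 July 2040: 24 + 30 + 31 + 30 + 11 = 126 days (rest of March, April, May, June, July).
126 ÷ 7 = 18 full weeks with remainder 0, so 18 more Wednesdays after the first → 19.

19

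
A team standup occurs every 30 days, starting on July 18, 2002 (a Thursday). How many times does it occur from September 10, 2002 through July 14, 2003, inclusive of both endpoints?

Occurrences land 30·i days after July 18, 2002 for i = 0, 1, 2, …
September 10, 2002 is 54 days after the start; 54 ÷ 30 = 1 remainder 24; since the remainder is 24, round up to i = 2. First occurrence in the window: #3 on September 16, 2002 (2×30 = 60 days in).
July 14, 2003 is 361 days after the start; 361 ÷ 30 = 12 remainder 1. Last occurrence in the window: #13 on July 13, 2003.
Occurrences #3 through #13: 11 in total.

11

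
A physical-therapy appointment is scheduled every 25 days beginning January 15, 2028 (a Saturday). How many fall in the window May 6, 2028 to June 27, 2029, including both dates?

17

Occurrences land 25·i days after January 15, 2028 for i = 0, 1, 2, …
May 6, 2028 is 112 days after the start; 112 ÷ 25 = 4 remainder 12; since the remainder is 12, round up to i = 5. First occurrence in the window: #6 on May 19, 2028 (5×25 = 125 days in).
June 27, 2029 is 529 days after the start; 529 ÷ 25 = 21 remainder 4. Last occurrence in the window: #22 on June 23, 2029.
Occurrences #6 through #22: 17 in total.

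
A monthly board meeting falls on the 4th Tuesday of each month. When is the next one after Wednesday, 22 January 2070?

28 January 2070

January 2070 starts on a Wednesday; its first Tuesday is the 7th, so the 4th Tuesday is the 28th — 28 January 2070.
28 January 2070 is after 22 January 2070, so that is the next one.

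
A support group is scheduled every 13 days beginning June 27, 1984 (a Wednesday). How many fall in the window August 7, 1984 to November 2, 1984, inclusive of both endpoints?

6

Occurrences land 13·i days after June 27, 1984 for i = 0, 1, 2, …
August 7, 1984 is 41 days after the start; 41 ÷ 13 = 3 remainder 2; since the remainder is 2, round up to i = 4. First occurrence in the window: #5 on August 18, 1984 (4×13 = 52 days in).
November 2, 1984 is 128 days after the start; 128 ÷ 13 = 9 remainder 11. Last occurrence in the window: #10 on October 22, 1984.
Occurrences #5 through #10: 6 in total.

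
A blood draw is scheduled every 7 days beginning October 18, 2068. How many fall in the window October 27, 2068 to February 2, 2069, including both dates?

Occurrences land 7·i days after October 18, 2068 for i = 0, 1, 2, …
October 27, 2068 is 9 days after the start; 9 ÷ 7 = 1 remainder 2; since the remainder is 2, round up to i = 2. First occurrence in the window: #3 on November 1, 2068 (2×7 = 14 days in).
February 2, 2069 is 107 days after the start; 107 ÷ 7 = 15 remainder 2. Last occurrence in the window: #16 on January 31, 2069.
Occurrences #3 through #16: 14 in total.

14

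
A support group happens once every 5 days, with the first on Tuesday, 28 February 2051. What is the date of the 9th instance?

The 9th occurrence is 8 intervals after the first: 8 × 5 = 40 days after 28 February 2051.
February has 28 days — 0 days to the end of February leaves 40.
March has 31 days (9 left).
9 days into April → 9 April 2051.

9 April 2051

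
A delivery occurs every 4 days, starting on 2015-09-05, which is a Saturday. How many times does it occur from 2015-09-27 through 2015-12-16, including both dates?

Occurrences land 4·i days after 2015-09-05 for i = 0, 1, 2, …
2015-09-27 is 22 days after the start; 22 ÷ 4 = 5 remainder 2; since the remainder is 2, round up to i = 6. First occurrence in the window: #7 on 2015-09-29 (6×4 = 24 days in).
2015-12-16 is 102 days after the start; 102 ÷ 4 = 25 remainder 2. Last occurrence in the window: #26 on 2015-12-14.
Occurrences #7 through #26: 20 in total.

20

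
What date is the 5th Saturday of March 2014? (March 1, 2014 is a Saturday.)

March 2014 begins on a Saturday, so the first Saturday is March 1.
The 5th Saturday is 4 weeks later: 1 + 28 = 29.

2014-03-29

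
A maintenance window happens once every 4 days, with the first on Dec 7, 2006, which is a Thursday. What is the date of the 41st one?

The 41st occurrence is 40 intervals after the first: 40 × 4 = 160 days after Dec 7, 2006.
Dec has 31 days — 24 days to the end of Dec leaves 136.
Jan has 31 days (105 left).
Feb has 28 days (77 left).
Mar has 31 days (46 left).
Apr has 30 days (16 left).
16 days into May → May 16, 2007.

May 16, 2007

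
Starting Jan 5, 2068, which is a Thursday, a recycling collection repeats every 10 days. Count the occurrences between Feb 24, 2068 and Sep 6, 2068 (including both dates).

Occurrences land 10·i days after Jan 5, 2068 for i = 0, 1, 2, …
Feb 24, 2068 is 50 days after the start; 50 ÷ 10 = 5 remainder 0. First occurrence in the window: #6 on Feb 24, 2068 (5×10 = 50 days in).
Sep 6, 2068 is 245 days after the start; 245 ÷ 10 = 24 remainder 5. Last occurrence in the window: #25 on Sep 1, 2068.
Occurrences #6 through #25: 20 in total.

20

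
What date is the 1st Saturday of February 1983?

5 February 1983

The first Saturday of February 1983 is February 5.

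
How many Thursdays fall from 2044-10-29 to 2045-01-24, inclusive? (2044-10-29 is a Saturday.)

2044-10-29 is a Saturday; the first Thursday on or after it is 2044-11-03 (5 days later).
From 2044-11-03 to 2045-01-24: 27 + 31 + 24 = 82 days (rest of November, December, January).
82 ÷ 7 = 11 full weeks with remainder 5, so 11 more Thursdays after the first → 12.

12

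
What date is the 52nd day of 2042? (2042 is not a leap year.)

January has 31 days (52 − 31 = 21 remain).
21 into February → February 21.

2042-02-21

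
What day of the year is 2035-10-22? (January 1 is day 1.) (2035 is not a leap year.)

295

Days in months before October: 31 + 28 + 31 + 30 + 31 + 30 + 31 + 31 + 30 = 273.
Plus 22 days into October → day 295.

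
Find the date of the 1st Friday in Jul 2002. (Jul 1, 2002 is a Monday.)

Jul 5, 2002

Jul 2002 begins on a Monday, so the first Friday is Jul 5 (4 days later).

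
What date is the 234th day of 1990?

Jan has 31 days (234 − 31 = 203 remain).
Feb has 28 days (203 − 28 = 175 remain).
Mar has 31 days (175 − 31 = 144 remain).
Apr has 30 days (144 − 30 = 114 remain).
May has 31 days (114 − 31 = 83 remain).
Jun has 30 days (83 − 30 = 53 remain).
Jul has 31 days (53 − 31 = 22 remain).
22 into Aug → Aug 22.

Aug 22, 1990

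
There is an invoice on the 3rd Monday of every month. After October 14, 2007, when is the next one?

October 2007 starts on a Monday; its first Monday is the 1st, so the 3rd Monday is the 15th — October 15, 2007.
October 15, 2007 is after October 14, 2007, so that is the next one.

October 15, 2007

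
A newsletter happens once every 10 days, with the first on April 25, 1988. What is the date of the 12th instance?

August 13, 1988

The 12th occurrence is 11 intervals after the first: 11 × 10 = 110 days after April 25, 1988.
April has 30 days — 5 days to the end of April leaves 105.
May has 31 days (74 left).
June has 30 days (44 left).
July has 31 days (13 left).
13 days into August → August 13, 1988.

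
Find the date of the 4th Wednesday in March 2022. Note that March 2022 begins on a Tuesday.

2022-03-23

March 2022 begins on a Tuesday, so the first Wednesday is March 2 (1 day later).
The 4th Wednesday is 3 weeks later: 2 + 21 = 23.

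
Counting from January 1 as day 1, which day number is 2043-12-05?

Days in months before December: 31 + 28 + 31 + 30 + 31 + 30 + 31 + 31 + 30 + 31 + 30 = 334.
Plus 5 days into December → day 339.

339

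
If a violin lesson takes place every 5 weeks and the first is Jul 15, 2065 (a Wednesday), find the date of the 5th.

Dec 2, 2065

The 5th occurrence is 4 intervals after the first: 4 × 35 = 140 days after Jul 15, 2065.
Jul has 31 days — 16 days to the end of Jul leaves 124.
Aug has 31 days (93 left).
Sep has 30 days (63 left).
Oct has 31 days (32 left).
Nov has 30 days (2 left).
2 days into Dec → Dec 2, 2065.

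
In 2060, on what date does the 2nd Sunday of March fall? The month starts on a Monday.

March 14, 2060

March 2060 begins on a Monday, so the first Sunday is March 7 (6 days later).
The 2nd Sunday is 1 weeks later: 7 + 7 = 14.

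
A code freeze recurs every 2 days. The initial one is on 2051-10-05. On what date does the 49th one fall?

2052-01-09

The 49th occurrence is 48 intervals after the first: 48 × 2 = 96 days after 2051-10-05.
October has 31 days — 26 days to the end of October leaves 70.
November has 30 days (40 left).
December has 31 days (9 left).
9 days into January → 2052-01-09.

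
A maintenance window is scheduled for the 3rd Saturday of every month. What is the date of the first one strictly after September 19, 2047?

September 2047 starts on a Sunday; its first Saturday is the 7th, so the 3rd Saturday is the 21st — September 21, 2047.
September 21, 2047 is after September 19, 2047, so that is the next one.

September 21, 2047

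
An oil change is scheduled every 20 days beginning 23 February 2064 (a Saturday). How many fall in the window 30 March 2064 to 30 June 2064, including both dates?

Occurrences land 20·i days after 23 February 2064 for i = 0, 1, 2, …
30 March 2064 is 36 days after the start; 36 ÷ 20 = 1 remainder 16; since the remainder is 16, round up to i = 2. First occurrence in the window: #3 on 3 April 2064 (2×20 = 40 days in).
30 June 2064 is 128 days after the start; 128 ÷ 20 = 6 remainder 8. Last occurrence in the window: #7 on 22 June 2064.
Occurrences #3 through #7: 5 in total.

5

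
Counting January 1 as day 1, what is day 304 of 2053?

2053-10-31

January has 31 days (304 − 31 = 273 remain).
February has 28 days (273 − 28 = 245 remain).
March has 31 days (245 − 31 = 214 remain).
April has 30 days (214 − 30 = 184 remain).
May has 31 days (184 − 31 = 153 remain).
June has 30 days (153 − 30 = 123 remain).
July has 31 days (123 − 31 = 92 remain).
August has 31 days (92 − 31 = 61 remain).
September has 30 days (61 − 30 = 31 remain).
31 into October → October 31.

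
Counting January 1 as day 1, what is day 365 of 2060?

January has 31 days (365 − 31 = 334 remain).
February has 29 days (334 − 29 = 305 remain).
March has 31 days (305 − 31 = 274 remain).
April has 30 days (274 − 30 = 244 remain).
May has 31 days (244 − 31 = 213 remain).
June has 30 days (213 − 30 = 183 remain).
July has 31 days (183 − 31 = 152 remain).
August has 31 days (152 − 31 = 121 remain).
September has 30 days (121 − 30 = 91 remain).
October has 31 days (91 − 31 = 60 remain).
November has 30 days (60 − 30 = 30 remain).
30 into December → December 30.

30 December 2060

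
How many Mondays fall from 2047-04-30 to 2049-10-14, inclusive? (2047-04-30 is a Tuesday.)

2047-04-30 is a Tuesday; the first Monday on or after it is 2047-05-06 (6 days later).
From 2047-05-06 to 2049-10-14: 239 + 366 + 287 = 892 days (rest of 2047, 2048, to 2049-10-14 in 2049).
892 ÷ 7 = 127 full weeks with remainder 3, so 127 more Mondays after the first → 128.

128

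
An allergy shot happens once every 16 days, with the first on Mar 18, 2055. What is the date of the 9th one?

The 9th occurrence is 8 intervals after the first: 8 × 16 = 128 days after Mar 18, 2055.
Mar has 31 days — 13 days to the end of Mar leaves 115.
Apr has 30 days (85 left).
May has 31 days (54 left).
Jun has 30 days (24 left).
24 days into Jul → Jul 24, 2055.

Jul 24, 2055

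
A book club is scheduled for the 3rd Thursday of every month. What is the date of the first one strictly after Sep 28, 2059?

Oct 16, 2059

Sep 2059 starts on a Monday; its first Thursday is the 4th, so the 3rd Thursday is the 18th — Sep 18, 2059.
That is not after Sep 28, 2059, so look at Oct 2059.
Oct 2059 starts on a Wednesday; its first Thursday is the 2nd, so the 3rd Thursday is the 16th — Oct 16, 2059.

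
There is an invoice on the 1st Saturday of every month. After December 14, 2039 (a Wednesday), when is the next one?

December 2039 starts on a Thursday, so its 1st Saturday is December 3, 2039 (2 days in).
That is not after December 14, 2039, so look at January 2040.
January 2040 starts on a Sunday, so its 1st Saturday is January 7, 2040 (6 days in).

January 7, 2040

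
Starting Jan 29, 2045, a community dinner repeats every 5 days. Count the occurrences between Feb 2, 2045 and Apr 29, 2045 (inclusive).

Occurrences land 5·i days after Jan 29, 2045 for i = 0, 1, 2, …
Feb 2, 2045 is 4 days after the start; 4 ÷ 5 = 0 remainder 4; since the remainder is 4, round up to i = 1. First occurrence in the window: #2 on Feb 3, 2045 (1×5 = 5 days in).
Apr 29, 2045 is 90 days after the start; 90 ÷ 5 = 18 remainder 0. Last occurrence in the window: #19 on Apr 29, 2045.
Occurrences #2 through #19: 18 in total.

18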